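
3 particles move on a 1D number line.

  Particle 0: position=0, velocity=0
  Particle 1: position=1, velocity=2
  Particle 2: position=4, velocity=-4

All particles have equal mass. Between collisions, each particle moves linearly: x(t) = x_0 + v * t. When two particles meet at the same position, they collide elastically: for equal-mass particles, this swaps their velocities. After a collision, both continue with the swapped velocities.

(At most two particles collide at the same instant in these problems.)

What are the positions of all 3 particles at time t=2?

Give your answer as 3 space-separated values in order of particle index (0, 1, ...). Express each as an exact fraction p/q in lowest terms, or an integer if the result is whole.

Answer: -4 0 5

Derivation:
Collision at t=1/2: particles 1 and 2 swap velocities; positions: p0=0 p1=2 p2=2; velocities now: v0=0 v1=-4 v2=2
Collision at t=1: particles 0 and 1 swap velocities; positions: p0=0 p1=0 p2=3; velocities now: v0=-4 v1=0 v2=2
Advance to t=2 (no further collisions before then); velocities: v0=-4 v1=0 v2=2; positions = -4 0 5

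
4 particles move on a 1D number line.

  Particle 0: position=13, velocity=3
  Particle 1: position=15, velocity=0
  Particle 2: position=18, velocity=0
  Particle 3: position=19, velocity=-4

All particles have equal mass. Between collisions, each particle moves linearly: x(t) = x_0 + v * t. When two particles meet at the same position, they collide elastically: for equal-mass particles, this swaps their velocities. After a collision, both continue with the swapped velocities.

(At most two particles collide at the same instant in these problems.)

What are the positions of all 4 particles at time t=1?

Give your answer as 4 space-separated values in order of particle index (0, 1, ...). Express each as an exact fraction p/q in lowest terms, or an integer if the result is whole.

Collision at t=1/4: particles 2 and 3 swap velocities; positions: p0=55/4 p1=15 p2=18 p3=18; velocities now: v0=3 v1=0 v2=-4 v3=0
Collision at t=2/3: particles 0 and 1 swap velocities; positions: p0=15 p1=15 p2=49/3 p3=18; velocities now: v0=0 v1=3 v2=-4 v3=0
Collision at t=6/7: particles 1 and 2 swap velocities; positions: p0=15 p1=109/7 p2=109/7 p3=18; velocities now: v0=0 v1=-4 v2=3 v3=0
Collision at t=1: particles 0 and 1 swap velocities; positions: p0=15 p1=15 p2=16 p3=18; velocities now: v0=-4 v1=0 v2=3 v3=0
Advance to t=1 (no further collisions before then); velocities: v0=-4 v1=0 v2=3 v3=0; positions = 15 15 16 18

Answer: 15 15 16 18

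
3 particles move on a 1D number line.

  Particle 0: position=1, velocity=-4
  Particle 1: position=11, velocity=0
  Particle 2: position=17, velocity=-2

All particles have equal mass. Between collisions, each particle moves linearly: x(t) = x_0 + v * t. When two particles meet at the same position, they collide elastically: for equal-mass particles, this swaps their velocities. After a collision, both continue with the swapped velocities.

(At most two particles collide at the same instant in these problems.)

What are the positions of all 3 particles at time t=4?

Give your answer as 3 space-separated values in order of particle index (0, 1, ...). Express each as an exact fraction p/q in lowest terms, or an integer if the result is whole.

Collision at t=3: particles 1 and 2 swap velocities; positions: p0=-11 p1=11 p2=11; velocities now: v0=-4 v1=-2 v2=0
Advance to t=4 (no further collisions before then); velocities: v0=-4 v1=-2 v2=0; positions = -15 9 11

Answer: -15 9 11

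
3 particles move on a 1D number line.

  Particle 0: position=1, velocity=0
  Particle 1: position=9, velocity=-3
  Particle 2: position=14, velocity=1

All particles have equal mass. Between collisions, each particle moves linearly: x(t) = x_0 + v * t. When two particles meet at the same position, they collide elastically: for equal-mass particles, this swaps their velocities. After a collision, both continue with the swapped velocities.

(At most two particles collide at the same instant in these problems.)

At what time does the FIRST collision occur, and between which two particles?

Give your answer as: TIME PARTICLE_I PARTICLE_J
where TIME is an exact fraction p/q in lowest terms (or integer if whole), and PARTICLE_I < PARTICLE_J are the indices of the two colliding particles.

Pair (0,1): pos 1,9 vel 0,-3 -> gap=8, closing at 3/unit, collide at t=8/3
Pair (1,2): pos 9,14 vel -3,1 -> not approaching (rel speed -4 <= 0)
Earliest collision: t=8/3 between 0 and 1

Answer: 8/3 0 1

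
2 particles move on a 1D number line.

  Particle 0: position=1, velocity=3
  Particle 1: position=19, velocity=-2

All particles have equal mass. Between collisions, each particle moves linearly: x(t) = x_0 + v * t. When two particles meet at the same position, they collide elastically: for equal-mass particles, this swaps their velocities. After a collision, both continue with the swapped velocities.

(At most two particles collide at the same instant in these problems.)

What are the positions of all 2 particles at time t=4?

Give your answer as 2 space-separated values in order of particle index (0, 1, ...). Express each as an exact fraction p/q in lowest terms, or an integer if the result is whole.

Collision at t=18/5: particles 0 and 1 swap velocities; positions: p0=59/5 p1=59/5; velocities now: v0=-2 v1=3
Advance to t=4 (no further collisions before then); velocities: v0=-2 v1=3; positions = 11 13

Answer: 11 13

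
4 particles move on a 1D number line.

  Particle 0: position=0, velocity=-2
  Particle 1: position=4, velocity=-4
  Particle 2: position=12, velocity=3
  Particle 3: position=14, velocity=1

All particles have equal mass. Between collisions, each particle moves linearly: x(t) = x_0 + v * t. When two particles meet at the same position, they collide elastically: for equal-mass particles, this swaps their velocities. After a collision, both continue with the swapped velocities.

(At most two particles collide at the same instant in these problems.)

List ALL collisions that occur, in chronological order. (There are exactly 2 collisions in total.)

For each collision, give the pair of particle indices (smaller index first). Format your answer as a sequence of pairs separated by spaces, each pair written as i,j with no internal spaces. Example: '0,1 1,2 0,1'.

Answer: 2,3 0,1

Derivation:
Collision at t=1: particles 2 and 3 swap velocities; positions: p0=-2 p1=0 p2=15 p3=15; velocities now: v0=-2 v1=-4 v2=1 v3=3
Collision at t=2: particles 0 and 1 swap velocities; positions: p0=-4 p1=-4 p2=16 p3=18; velocities now: v0=-4 v1=-2 v2=1 v3=3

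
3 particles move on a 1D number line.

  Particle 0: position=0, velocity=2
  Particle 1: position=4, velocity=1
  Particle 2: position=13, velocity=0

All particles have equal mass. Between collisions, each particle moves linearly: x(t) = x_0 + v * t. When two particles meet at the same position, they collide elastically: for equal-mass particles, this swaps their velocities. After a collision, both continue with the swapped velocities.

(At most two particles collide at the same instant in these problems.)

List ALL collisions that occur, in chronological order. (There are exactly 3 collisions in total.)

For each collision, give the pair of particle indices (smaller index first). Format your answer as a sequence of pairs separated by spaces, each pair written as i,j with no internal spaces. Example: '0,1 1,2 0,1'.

Answer: 0,1 1,2 0,1

Derivation:
Collision at t=4: particles 0 and 1 swap velocities; positions: p0=8 p1=8 p2=13; velocities now: v0=1 v1=2 v2=0
Collision at t=13/2: particles 1 and 2 swap velocities; positions: p0=21/2 p1=13 p2=13; velocities now: v0=1 v1=0 v2=2
Collision at t=9: particles 0 and 1 swap velocities; positions: p0=13 p1=13 p2=18; velocities now: v0=0 v1=1 v2=2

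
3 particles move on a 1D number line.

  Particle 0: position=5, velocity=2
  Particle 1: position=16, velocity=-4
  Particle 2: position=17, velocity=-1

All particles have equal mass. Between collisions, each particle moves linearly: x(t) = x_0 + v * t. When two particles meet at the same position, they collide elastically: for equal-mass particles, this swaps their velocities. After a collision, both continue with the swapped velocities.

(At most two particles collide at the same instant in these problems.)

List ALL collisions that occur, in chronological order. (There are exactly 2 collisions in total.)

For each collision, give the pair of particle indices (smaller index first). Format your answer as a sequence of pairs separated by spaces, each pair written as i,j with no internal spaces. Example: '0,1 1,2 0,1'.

Answer: 0,1 1,2

Derivation:
Collision at t=11/6: particles 0 and 1 swap velocities; positions: p0=26/3 p1=26/3 p2=91/6; velocities now: v0=-4 v1=2 v2=-1
Collision at t=4: particles 1 and 2 swap velocities; positions: p0=0 p1=13 p2=13; velocities now: v0=-4 v1=-1 v2=2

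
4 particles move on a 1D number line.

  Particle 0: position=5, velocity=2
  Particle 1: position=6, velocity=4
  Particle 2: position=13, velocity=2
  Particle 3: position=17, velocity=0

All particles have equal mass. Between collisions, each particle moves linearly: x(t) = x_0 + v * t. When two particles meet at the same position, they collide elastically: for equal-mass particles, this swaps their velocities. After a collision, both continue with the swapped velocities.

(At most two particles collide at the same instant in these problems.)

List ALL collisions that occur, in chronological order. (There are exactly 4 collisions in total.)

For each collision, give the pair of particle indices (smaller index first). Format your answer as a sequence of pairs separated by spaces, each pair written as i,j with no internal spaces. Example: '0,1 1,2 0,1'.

Answer: 2,3 1,2 2,3 0,1

Derivation:
Collision at t=2: particles 2 and 3 swap velocities; positions: p0=9 p1=14 p2=17 p3=17; velocities now: v0=2 v1=4 v2=0 v3=2
Collision at t=11/4: particles 1 and 2 swap velocities; positions: p0=21/2 p1=17 p2=17 p3=37/2; velocities now: v0=2 v1=0 v2=4 v3=2
Collision at t=7/2: particles 2 and 3 swap velocities; positions: p0=12 p1=17 p2=20 p3=20; velocities now: v0=2 v1=0 v2=2 v3=4
Collision at t=6: particles 0 and 1 swap velocities; positions: p0=17 p1=17 p2=25 p3=30; velocities now: v0=0 v1=2 v2=2 v3=4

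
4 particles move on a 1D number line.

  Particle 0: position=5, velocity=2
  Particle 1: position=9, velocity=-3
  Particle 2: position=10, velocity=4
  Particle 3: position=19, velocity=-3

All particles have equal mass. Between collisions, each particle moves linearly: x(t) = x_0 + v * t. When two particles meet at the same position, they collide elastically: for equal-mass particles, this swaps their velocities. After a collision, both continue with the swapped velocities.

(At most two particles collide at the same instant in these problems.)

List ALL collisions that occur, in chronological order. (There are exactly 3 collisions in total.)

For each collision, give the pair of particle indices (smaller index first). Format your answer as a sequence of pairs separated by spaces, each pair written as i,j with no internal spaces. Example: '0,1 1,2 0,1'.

Answer: 0,1 2,3 1,2

Derivation:
Collision at t=4/5: particles 0 and 1 swap velocities; positions: p0=33/5 p1=33/5 p2=66/5 p3=83/5; velocities now: v0=-3 v1=2 v2=4 v3=-3
Collision at t=9/7: particles 2 and 3 swap velocities; positions: p0=36/7 p1=53/7 p2=106/7 p3=106/7; velocities now: v0=-3 v1=2 v2=-3 v3=4
Collision at t=14/5: particles 1 and 2 swap velocities; positions: p0=3/5 p1=53/5 p2=53/5 p3=106/5; velocities now: v0=-3 v1=-3 v2=2 v3=4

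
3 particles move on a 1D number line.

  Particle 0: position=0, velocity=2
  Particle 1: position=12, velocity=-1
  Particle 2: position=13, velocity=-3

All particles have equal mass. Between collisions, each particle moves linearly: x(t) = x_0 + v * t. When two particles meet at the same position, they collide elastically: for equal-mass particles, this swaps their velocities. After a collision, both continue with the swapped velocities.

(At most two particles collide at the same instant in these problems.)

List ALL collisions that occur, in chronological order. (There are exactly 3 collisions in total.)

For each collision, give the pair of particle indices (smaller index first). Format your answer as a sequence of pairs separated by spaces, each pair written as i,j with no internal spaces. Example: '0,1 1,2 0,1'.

Answer: 1,2 0,1 1,2

Derivation:
Collision at t=1/2: particles 1 and 2 swap velocities; positions: p0=1 p1=23/2 p2=23/2; velocities now: v0=2 v1=-3 v2=-1
Collision at t=13/5: particles 0 and 1 swap velocities; positions: p0=26/5 p1=26/5 p2=47/5; velocities now: v0=-3 v1=2 v2=-1
Collision at t=4: particles 1 and 2 swap velocities; positions: p0=1 p1=8 p2=8; velocities now: v0=-3 v1=-1 v2=2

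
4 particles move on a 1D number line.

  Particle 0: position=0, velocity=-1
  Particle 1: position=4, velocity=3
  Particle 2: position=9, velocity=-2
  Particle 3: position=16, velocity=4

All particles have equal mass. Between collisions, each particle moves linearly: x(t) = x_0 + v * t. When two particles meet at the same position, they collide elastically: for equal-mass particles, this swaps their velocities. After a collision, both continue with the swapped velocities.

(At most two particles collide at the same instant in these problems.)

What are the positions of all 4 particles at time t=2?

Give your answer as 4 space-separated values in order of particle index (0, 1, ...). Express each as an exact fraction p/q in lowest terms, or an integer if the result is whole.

Collision at t=1: particles 1 and 2 swap velocities; positions: p0=-1 p1=7 p2=7 p3=20; velocities now: v0=-1 v1=-2 v2=3 v3=4
Advance to t=2 (no further collisions before then); velocities: v0=-1 v1=-2 v2=3 v3=4; positions = -2 5 10 24

Answer: -2 5 10 24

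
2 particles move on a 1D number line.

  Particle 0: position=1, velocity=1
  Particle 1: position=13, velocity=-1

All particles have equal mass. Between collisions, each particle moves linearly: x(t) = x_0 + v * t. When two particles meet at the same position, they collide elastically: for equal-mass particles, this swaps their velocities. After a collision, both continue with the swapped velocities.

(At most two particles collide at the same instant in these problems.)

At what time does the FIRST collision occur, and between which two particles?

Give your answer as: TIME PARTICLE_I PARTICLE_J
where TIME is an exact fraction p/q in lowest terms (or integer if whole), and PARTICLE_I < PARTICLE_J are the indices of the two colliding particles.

Answer: 6 0 1

Derivation:
Pair (0,1): pos 1,13 vel 1,-1 -> gap=12, closing at 2/unit, collide at t=6
Earliest collision: t=6 between 0 and 1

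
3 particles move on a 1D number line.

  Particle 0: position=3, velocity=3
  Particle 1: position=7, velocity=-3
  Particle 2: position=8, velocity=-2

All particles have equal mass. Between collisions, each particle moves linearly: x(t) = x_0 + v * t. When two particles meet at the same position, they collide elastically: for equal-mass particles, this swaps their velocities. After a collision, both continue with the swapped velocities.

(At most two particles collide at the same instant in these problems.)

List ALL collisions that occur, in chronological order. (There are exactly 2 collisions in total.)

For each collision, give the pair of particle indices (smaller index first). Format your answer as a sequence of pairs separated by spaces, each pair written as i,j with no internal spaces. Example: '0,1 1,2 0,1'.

Answer: 0,1 1,2

Derivation:
Collision at t=2/3: particles 0 and 1 swap velocities; positions: p0=5 p1=5 p2=20/3; velocities now: v0=-3 v1=3 v2=-2
Collision at t=1: particles 1 and 2 swap velocities; positions: p0=4 p1=6 p2=6; velocities now: v0=-3 v1=-2 v2=3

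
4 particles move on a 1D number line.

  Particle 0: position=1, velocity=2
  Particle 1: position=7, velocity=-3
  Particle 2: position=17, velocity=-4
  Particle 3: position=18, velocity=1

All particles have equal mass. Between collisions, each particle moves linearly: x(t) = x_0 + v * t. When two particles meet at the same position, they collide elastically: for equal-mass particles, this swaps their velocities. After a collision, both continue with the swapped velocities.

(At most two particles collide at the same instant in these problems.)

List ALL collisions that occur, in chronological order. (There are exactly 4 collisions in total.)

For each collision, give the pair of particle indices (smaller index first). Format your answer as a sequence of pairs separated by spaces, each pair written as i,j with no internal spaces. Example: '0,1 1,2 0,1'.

Collision at t=6/5: particles 0 and 1 swap velocities; positions: p0=17/5 p1=17/5 p2=61/5 p3=96/5; velocities now: v0=-3 v1=2 v2=-4 v3=1
Collision at t=8/3: particles 1 and 2 swap velocities; positions: p0=-1 p1=19/3 p2=19/3 p3=62/3; velocities now: v0=-3 v1=-4 v2=2 v3=1
Collision at t=10: particles 0 and 1 swap velocities; positions: p0=-23 p1=-23 p2=21 p3=28; velocities now: v0=-4 v1=-3 v2=2 v3=1
Collision at t=17: particles 2 and 3 swap velocities; positions: p0=-51 p1=-44 p2=35 p3=35; velocities now: v0=-4 v1=-3 v2=1 v3=2

Answer: 0,1 1,2 0,1 2,3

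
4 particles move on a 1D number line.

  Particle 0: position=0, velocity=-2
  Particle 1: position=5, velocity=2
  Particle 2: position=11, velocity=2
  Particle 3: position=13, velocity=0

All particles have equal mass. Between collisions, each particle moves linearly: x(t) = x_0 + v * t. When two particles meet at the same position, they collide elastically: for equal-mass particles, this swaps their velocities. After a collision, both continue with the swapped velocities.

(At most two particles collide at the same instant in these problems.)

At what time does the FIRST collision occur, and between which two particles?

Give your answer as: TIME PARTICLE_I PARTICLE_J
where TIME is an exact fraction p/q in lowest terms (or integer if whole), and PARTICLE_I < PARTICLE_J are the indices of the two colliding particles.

Answer: 1 2 3

Derivation:
Pair (0,1): pos 0,5 vel -2,2 -> not approaching (rel speed -4 <= 0)
Pair (1,2): pos 5,11 vel 2,2 -> not approaching (rel speed 0 <= 0)
Pair (2,3): pos 11,13 vel 2,0 -> gap=2, closing at 2/unit, collide at t=1
Earliest collision: t=1 between 2 and 3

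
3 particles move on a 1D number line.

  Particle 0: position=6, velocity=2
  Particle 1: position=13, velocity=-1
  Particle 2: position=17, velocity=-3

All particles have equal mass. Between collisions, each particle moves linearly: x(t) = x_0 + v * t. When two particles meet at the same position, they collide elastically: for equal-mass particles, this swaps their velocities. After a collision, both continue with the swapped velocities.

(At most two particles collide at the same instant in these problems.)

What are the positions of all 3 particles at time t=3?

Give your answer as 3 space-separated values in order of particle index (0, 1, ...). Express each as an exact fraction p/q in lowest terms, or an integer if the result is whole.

Collision at t=2: particles 1 and 2 swap velocities; positions: p0=10 p1=11 p2=11; velocities now: v0=2 v1=-3 v2=-1
Collision at t=11/5: particles 0 and 1 swap velocities; positions: p0=52/5 p1=52/5 p2=54/5; velocities now: v0=-3 v1=2 v2=-1
Collision at t=7/3: particles 1 and 2 swap velocities; positions: p0=10 p1=32/3 p2=32/3; velocities now: v0=-3 v1=-1 v2=2
Advance to t=3 (no further collisions before then); velocities: v0=-3 v1=-1 v2=2; positions = 8 10 12

Answer: 8 10 12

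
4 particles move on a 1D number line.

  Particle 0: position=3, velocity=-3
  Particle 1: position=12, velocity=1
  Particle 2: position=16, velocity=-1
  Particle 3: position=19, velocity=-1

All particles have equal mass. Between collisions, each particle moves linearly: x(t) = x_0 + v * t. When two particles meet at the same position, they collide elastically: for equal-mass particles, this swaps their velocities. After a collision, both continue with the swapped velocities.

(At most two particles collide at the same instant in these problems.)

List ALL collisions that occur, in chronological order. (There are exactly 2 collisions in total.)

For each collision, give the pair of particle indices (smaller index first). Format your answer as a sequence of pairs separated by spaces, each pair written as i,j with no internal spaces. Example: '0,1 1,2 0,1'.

Collision at t=2: particles 1 and 2 swap velocities; positions: p0=-3 p1=14 p2=14 p3=17; velocities now: v0=-3 v1=-1 v2=1 v3=-1
Collision at t=7/2: particles 2 and 3 swap velocities; positions: p0=-15/2 p1=25/2 p2=31/2 p3=31/2; velocities now: v0=-3 v1=-1 v2=-1 v3=1

Answer: 1,2 2,3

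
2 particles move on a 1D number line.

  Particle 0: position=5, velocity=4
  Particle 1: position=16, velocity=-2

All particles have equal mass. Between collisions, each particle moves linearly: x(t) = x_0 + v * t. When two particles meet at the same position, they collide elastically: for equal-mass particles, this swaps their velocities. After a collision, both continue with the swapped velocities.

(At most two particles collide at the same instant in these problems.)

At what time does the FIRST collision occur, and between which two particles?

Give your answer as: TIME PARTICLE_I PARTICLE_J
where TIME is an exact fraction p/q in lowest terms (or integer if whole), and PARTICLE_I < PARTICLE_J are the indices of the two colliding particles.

Answer: 11/6 0 1

Derivation:
Pair (0,1): pos 5,16 vel 4,-2 -> gap=11, closing at 6/unit, collide at t=11/6
Earliest collision: t=11/6 between 0 and 1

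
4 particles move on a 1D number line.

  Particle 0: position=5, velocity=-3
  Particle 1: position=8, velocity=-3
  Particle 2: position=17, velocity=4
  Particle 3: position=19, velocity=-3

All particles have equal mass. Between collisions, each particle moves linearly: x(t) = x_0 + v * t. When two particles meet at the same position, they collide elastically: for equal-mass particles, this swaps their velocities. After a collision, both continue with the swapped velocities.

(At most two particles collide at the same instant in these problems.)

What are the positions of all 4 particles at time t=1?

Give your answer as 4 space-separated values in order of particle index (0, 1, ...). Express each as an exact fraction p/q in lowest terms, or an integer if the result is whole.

Answer: 2 5 16 21

Derivation:
Collision at t=2/7: particles 2 and 3 swap velocities; positions: p0=29/7 p1=50/7 p2=127/7 p3=127/7; velocities now: v0=-3 v1=-3 v2=-3 v3=4
Advance to t=1 (no further collisions before then); velocities: v0=-3 v1=-3 v2=-3 v3=4; positions = 2 5 16 21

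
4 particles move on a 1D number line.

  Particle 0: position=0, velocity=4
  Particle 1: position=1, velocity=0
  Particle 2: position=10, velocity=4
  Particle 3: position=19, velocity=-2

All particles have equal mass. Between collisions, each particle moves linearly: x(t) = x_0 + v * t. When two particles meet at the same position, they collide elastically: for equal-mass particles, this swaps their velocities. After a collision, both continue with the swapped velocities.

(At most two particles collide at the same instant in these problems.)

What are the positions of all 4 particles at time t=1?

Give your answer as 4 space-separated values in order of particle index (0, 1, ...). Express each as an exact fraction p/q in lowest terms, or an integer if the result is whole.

Collision at t=1/4: particles 0 and 1 swap velocities; positions: p0=1 p1=1 p2=11 p3=37/2; velocities now: v0=0 v1=4 v2=4 v3=-2
Advance to t=1 (no further collisions before then); velocities: v0=0 v1=4 v2=4 v3=-2; positions = 1 4 14 17

Answer: 1 4 14 17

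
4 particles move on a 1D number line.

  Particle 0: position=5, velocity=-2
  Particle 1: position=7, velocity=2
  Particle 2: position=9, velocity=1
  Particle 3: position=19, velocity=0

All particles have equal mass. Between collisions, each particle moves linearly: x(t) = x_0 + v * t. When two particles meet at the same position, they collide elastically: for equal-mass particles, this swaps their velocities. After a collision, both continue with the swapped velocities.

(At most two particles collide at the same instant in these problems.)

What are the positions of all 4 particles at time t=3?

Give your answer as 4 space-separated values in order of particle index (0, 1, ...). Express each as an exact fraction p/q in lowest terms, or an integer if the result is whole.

Collision at t=2: particles 1 and 2 swap velocities; positions: p0=1 p1=11 p2=11 p3=19; velocities now: v0=-2 v1=1 v2=2 v3=0
Advance to t=3 (no further collisions before then); velocities: v0=-2 v1=1 v2=2 v3=0; positions = -1 12 13 19

Answer: -1 12 13 19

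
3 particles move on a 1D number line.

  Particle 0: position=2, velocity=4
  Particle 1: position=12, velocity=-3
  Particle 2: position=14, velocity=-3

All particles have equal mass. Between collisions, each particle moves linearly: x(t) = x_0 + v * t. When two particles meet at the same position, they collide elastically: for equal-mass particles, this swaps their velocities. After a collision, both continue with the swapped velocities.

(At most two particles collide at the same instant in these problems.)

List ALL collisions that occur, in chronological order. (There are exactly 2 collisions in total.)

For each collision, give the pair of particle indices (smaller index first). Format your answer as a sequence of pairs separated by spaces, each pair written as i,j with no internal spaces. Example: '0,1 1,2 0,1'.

Answer: 0,1 1,2

Derivation:
Collision at t=10/7: particles 0 and 1 swap velocities; positions: p0=54/7 p1=54/7 p2=68/7; velocities now: v0=-3 v1=4 v2=-3
Collision at t=12/7: particles 1 and 2 swap velocities; positions: p0=48/7 p1=62/7 p2=62/7; velocities now: v0=-3 v1=-3 v2=4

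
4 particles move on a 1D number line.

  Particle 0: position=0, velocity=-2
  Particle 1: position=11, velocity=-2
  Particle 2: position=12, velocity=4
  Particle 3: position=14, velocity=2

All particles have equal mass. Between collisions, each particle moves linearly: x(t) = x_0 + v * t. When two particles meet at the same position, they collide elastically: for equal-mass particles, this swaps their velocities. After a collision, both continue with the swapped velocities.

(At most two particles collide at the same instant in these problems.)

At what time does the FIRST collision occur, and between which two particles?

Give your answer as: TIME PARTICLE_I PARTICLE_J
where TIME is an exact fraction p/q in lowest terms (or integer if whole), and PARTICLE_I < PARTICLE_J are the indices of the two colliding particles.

Pair (0,1): pos 0,11 vel -2,-2 -> not approaching (rel speed 0 <= 0)
Pair (1,2): pos 11,12 vel -2,4 -> not approaching (rel speed -6 <= 0)
Pair (2,3): pos 12,14 vel 4,2 -> gap=2, closing at 2/unit, collide at t=1
Earliest collision: t=1 between 2 and 3

Answer: 1 2 3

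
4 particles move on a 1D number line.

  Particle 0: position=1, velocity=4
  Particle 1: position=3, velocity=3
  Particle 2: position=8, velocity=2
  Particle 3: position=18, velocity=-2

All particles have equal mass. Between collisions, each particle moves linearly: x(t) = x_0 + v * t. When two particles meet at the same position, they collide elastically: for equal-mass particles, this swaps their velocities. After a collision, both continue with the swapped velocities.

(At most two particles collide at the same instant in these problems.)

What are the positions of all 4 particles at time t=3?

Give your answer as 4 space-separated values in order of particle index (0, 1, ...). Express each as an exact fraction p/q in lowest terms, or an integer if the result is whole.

Collision at t=2: particles 0 and 1 swap velocities; positions: p0=9 p1=9 p2=12 p3=14; velocities now: v0=3 v1=4 v2=2 v3=-2
Collision at t=5/2: particles 2 and 3 swap velocities; positions: p0=21/2 p1=11 p2=13 p3=13; velocities now: v0=3 v1=4 v2=-2 v3=2
Collision at t=17/6: particles 1 and 2 swap velocities; positions: p0=23/2 p1=37/3 p2=37/3 p3=41/3; velocities now: v0=3 v1=-2 v2=4 v3=2
Collision at t=3: particles 0 and 1 swap velocities; positions: p0=12 p1=12 p2=13 p3=14; velocities now: v0=-2 v1=3 v2=4 v3=2
Advance to t=3 (no further collisions before then); velocities: v0=-2 v1=3 v2=4 v3=2; positions = 12 12 13 14

Answer: 12 12 13 14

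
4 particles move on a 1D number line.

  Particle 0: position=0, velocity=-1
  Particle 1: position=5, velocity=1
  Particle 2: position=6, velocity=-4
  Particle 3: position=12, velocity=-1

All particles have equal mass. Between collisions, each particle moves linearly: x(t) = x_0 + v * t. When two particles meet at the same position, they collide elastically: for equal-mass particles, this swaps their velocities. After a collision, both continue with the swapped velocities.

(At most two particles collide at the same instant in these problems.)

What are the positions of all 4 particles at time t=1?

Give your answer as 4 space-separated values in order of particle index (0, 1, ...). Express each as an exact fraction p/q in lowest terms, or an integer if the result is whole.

Answer: -1 2 6 11

Derivation:
Collision at t=1/5: particles 1 and 2 swap velocities; positions: p0=-1/5 p1=26/5 p2=26/5 p3=59/5; velocities now: v0=-1 v1=-4 v2=1 v3=-1
Advance to t=1 (no further collisions before then); velocities: v0=-1 v1=-4 v2=1 v3=-1; positions = -1 2 6 11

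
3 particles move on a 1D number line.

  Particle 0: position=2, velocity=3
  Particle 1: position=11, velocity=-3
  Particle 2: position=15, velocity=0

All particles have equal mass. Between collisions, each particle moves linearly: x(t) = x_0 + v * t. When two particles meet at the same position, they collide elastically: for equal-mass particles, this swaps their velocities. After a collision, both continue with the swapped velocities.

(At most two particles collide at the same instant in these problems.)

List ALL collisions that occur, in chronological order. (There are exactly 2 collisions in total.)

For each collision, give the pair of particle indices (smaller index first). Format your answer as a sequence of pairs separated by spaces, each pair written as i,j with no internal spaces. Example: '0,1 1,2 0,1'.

Answer: 0,1 1,2

Derivation:
Collision at t=3/2: particles 0 and 1 swap velocities; positions: p0=13/2 p1=13/2 p2=15; velocities now: v0=-3 v1=3 v2=0
Collision at t=13/3: particles 1 and 2 swap velocities; positions: p0=-2 p1=15 p2=15; velocities now: v0=-3 v1=0 v2=3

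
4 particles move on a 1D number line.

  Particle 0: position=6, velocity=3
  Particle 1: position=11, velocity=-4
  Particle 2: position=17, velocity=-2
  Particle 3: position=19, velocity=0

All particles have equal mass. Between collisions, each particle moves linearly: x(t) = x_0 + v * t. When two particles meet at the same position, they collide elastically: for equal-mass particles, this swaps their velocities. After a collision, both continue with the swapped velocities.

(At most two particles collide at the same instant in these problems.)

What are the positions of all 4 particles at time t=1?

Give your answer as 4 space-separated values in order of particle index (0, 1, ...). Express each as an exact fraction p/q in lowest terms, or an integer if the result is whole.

Answer: 7 9 15 19

Derivation:
Collision at t=5/7: particles 0 and 1 swap velocities; positions: p0=57/7 p1=57/7 p2=109/7 p3=19; velocities now: v0=-4 v1=3 v2=-2 v3=0
Advance to t=1 (no further collisions before then); velocities: v0=-4 v1=3 v2=-2 v3=0; positions = 7 9 15 19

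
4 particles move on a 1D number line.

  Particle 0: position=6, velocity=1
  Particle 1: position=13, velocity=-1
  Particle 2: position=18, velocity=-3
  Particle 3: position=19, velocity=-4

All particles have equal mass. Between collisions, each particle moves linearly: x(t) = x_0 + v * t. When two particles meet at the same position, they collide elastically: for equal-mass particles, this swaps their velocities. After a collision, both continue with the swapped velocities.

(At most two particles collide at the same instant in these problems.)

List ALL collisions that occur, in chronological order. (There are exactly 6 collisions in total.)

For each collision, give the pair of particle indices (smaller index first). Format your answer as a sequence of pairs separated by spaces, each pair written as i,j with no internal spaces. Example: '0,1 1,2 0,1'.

Collision at t=1: particles 2 and 3 swap velocities; positions: p0=7 p1=12 p2=15 p3=15; velocities now: v0=1 v1=-1 v2=-4 v3=-3
Collision at t=2: particles 1 and 2 swap velocities; positions: p0=8 p1=11 p2=11 p3=12; velocities now: v0=1 v1=-4 v2=-1 v3=-3
Collision at t=5/2: particles 2 and 3 swap velocities; positions: p0=17/2 p1=9 p2=21/2 p3=21/2; velocities now: v0=1 v1=-4 v2=-3 v3=-1
Collision at t=13/5: particles 0 and 1 swap velocities; positions: p0=43/5 p1=43/5 p2=51/5 p3=52/5; velocities now: v0=-4 v1=1 v2=-3 v3=-1
Collision at t=3: particles 1 and 2 swap velocities; positions: p0=7 p1=9 p2=9 p3=10; velocities now: v0=-4 v1=-3 v2=1 v3=-1
Collision at t=7/2: particles 2 and 3 swap velocities; positions: p0=5 p1=15/2 p2=19/2 p3=19/2; velocities now: v0=-4 v1=-3 v2=-1 v3=1

Answer: 2,3 1,2 2,3 0,1 1,2 2,3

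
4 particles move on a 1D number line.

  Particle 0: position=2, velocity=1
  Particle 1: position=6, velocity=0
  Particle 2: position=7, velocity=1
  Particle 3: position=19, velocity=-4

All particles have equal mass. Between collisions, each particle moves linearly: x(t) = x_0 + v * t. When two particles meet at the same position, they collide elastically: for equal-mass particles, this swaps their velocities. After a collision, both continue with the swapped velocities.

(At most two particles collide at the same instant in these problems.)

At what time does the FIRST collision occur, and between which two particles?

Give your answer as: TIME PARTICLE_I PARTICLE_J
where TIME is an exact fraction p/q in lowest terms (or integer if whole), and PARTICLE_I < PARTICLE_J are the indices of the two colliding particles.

Pair (0,1): pos 2,6 vel 1,0 -> gap=4, closing at 1/unit, collide at t=4
Pair (1,2): pos 6,7 vel 0,1 -> not approaching (rel speed -1 <= 0)
Pair (2,3): pos 7,19 vel 1,-4 -> gap=12, closing at 5/unit, collide at t=12/5
Earliest collision: t=12/5 between 2 and 3

Answer: 12/5 2 3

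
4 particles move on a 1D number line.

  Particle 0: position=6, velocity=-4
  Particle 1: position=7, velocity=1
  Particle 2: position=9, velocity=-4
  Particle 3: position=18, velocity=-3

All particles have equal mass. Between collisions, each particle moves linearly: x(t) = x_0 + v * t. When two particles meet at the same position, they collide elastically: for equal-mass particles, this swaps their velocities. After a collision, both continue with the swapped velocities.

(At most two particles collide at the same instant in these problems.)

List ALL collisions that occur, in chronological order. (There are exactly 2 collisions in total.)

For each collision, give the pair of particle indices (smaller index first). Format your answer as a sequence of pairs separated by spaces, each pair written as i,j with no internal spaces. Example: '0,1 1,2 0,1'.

Answer: 1,2 2,3

Derivation:
Collision at t=2/5: particles 1 and 2 swap velocities; positions: p0=22/5 p1=37/5 p2=37/5 p3=84/5; velocities now: v0=-4 v1=-4 v2=1 v3=-3
Collision at t=11/4: particles 2 and 3 swap velocities; positions: p0=-5 p1=-2 p2=39/4 p3=39/4; velocities now: v0=-4 v1=-4 v2=-3 v3=1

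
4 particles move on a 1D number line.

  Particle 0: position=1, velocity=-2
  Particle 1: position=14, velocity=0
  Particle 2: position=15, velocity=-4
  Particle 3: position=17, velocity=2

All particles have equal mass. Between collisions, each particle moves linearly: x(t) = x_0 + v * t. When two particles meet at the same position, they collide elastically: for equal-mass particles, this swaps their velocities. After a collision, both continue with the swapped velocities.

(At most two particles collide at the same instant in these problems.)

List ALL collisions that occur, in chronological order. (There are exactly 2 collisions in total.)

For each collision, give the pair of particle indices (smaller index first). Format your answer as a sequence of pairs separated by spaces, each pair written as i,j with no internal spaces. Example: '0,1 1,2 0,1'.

Answer: 1,2 0,1

Derivation:
Collision at t=1/4: particles 1 and 2 swap velocities; positions: p0=1/2 p1=14 p2=14 p3=35/2; velocities now: v0=-2 v1=-4 v2=0 v3=2
Collision at t=7: particles 0 and 1 swap velocities; positions: p0=-13 p1=-13 p2=14 p3=31; velocities now: v0=-4 v1=-2 v2=0 v3=2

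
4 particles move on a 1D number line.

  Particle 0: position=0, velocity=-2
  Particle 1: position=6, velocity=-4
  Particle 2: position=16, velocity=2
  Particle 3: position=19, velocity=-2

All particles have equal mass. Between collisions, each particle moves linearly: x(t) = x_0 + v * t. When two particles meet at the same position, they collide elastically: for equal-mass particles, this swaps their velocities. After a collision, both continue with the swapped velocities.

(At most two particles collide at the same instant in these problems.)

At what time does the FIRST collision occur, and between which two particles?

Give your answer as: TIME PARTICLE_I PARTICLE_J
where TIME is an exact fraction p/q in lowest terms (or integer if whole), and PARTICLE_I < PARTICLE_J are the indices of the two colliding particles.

Pair (0,1): pos 0,6 vel -2,-4 -> gap=6, closing at 2/unit, collide at t=3
Pair (1,2): pos 6,16 vel -4,2 -> not approaching (rel speed -6 <= 0)
Pair (2,3): pos 16,19 vel 2,-2 -> gap=3, closing at 4/unit, collide at t=3/4
Earliest collision: t=3/4 between 2 and 3

Answer: 3/4 2 3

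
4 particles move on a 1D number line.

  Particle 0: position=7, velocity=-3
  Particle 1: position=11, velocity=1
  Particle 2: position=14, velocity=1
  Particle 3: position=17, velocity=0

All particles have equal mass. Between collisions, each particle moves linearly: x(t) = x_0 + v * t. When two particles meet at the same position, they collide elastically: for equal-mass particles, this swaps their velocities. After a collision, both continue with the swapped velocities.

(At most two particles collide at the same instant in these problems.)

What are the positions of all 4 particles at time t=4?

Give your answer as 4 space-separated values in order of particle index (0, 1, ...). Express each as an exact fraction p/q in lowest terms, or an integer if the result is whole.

Collision at t=3: particles 2 and 3 swap velocities; positions: p0=-2 p1=14 p2=17 p3=17; velocities now: v0=-3 v1=1 v2=0 v3=1
Advance to t=4 (no further collisions before then); velocities: v0=-3 v1=1 v2=0 v3=1; positions = -5 15 17 18

Answer: -5 15 17 18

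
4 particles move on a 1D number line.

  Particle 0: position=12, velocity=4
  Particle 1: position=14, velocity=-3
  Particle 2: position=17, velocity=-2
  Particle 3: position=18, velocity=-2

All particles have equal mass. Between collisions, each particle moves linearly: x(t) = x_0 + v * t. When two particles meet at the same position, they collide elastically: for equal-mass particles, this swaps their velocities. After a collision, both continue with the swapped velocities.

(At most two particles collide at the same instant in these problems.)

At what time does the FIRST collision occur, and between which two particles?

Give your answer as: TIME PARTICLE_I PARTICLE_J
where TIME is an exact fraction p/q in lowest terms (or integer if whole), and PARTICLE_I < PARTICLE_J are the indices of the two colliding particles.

Answer: 2/7 0 1

Derivation:
Pair (0,1): pos 12,14 vel 4,-3 -> gap=2, closing at 7/unit, collide at t=2/7
Pair (1,2): pos 14,17 vel -3,-2 -> not approaching (rel speed -1 <= 0)
Pair (2,3): pos 17,18 vel -2,-2 -> not approaching (rel speed 0 <= 0)
Earliest collision: t=2/7 between 0 and 1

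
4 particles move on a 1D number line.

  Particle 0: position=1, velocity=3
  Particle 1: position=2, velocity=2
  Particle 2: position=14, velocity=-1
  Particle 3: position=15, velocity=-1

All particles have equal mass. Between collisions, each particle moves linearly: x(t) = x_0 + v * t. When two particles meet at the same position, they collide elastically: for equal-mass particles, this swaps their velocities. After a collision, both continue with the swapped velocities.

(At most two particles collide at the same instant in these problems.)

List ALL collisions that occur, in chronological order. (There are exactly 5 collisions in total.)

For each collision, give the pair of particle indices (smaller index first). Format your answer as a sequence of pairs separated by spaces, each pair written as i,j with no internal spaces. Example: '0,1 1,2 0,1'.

Answer: 0,1 1,2 2,3 0,1 1,2

Derivation:
Collision at t=1: particles 0 and 1 swap velocities; positions: p0=4 p1=4 p2=13 p3=14; velocities now: v0=2 v1=3 v2=-1 v3=-1
Collision at t=13/4: particles 1 and 2 swap velocities; positions: p0=17/2 p1=43/4 p2=43/4 p3=47/4; velocities now: v0=2 v1=-1 v2=3 v3=-1
Collision at t=7/2: particles 2 and 3 swap velocities; positions: p0=9 p1=21/2 p2=23/2 p3=23/2; velocities now: v0=2 v1=-1 v2=-1 v3=3
Collision at t=4: particles 0 and 1 swap velocities; positions: p0=10 p1=10 p2=11 p3=13; velocities now: v0=-1 v1=2 v2=-1 v3=3
Collision at t=13/3: particles 1 and 2 swap velocities; positions: p0=29/3 p1=32/3 p2=32/3 p3=14; velocities now: v0=-1 v1=-1 v2=2 v3=3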